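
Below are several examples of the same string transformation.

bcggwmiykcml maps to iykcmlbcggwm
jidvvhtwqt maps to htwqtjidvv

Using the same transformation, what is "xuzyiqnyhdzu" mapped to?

The rule is to swap the front and back halves of the string.
So "xuzyiqnyhdzu" becomes "nyhdzuxuzyiq".

nyhdzuxuzyiq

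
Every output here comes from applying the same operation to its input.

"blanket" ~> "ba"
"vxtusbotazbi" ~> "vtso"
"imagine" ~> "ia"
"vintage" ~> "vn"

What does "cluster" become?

Each output is the input with this applied: keep every other character starting from the first (positions 1st, 3rd, 5th, ...), then delete the last 2 characters.
"cluster" → "cutr" → "cu".

cu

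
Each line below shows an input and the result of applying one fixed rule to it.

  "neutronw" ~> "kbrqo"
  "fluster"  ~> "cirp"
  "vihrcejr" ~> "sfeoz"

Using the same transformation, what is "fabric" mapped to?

cxy

Rule — shift every letter 3 places backward in the alphabet (wrapping around), then delete the last 3 characters.
"fabric" → "cxy".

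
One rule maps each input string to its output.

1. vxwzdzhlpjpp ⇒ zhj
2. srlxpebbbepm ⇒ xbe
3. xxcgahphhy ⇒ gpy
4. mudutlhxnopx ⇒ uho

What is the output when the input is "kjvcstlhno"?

clo

Looking at the pairs, the operation is to delete the first 3 characters, then keep one character in every 3, starting at position 1 (positions 1st, 4th, 7th, ...).
On "kjvcstlhno": the first step gives "cstlhno", and the second then gives "clo".
(Check on "xxcgahphhy": → "gahphhy" → "gpy" ✓)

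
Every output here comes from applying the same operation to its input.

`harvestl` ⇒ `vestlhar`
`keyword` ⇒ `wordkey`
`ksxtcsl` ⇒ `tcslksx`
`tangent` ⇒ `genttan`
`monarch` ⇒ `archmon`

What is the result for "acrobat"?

Looking at the pairs, the operation is to move the first 3 characters to the end (rotate left by 3).
"acrobat" → "obatacr".

obatacr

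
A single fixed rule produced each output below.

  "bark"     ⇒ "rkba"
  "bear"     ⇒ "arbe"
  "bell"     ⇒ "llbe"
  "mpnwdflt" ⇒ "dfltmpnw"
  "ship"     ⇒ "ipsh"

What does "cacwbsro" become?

bsrocacw

Looking at the pairs, the operation is to swap the front and back halves of the string.
Doing the same to "cacwbsro": "bsrocacw".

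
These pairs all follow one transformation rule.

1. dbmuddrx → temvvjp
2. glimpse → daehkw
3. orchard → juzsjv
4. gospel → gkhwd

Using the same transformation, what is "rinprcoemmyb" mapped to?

Rule — shift every letter 8 places backward in the alphabet (wrapping around), then delete the first character.
"rinprcoemmyb" → "afhjugweeqt".

afhjugweeqt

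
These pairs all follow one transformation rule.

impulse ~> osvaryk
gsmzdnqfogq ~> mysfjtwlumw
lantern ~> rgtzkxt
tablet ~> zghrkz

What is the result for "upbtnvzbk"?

avhztbfhq

Looking at the pairs, the operation is to shift every letter 6 places forward in the alphabet (wrapping around).
Doing the same to "upbtnvzbk": "avhztbfhq".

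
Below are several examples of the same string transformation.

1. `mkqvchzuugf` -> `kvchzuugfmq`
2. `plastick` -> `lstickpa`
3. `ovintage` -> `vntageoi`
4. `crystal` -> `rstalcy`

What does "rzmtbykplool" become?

ztbykploolrm

Rule — move the first 2 characters to the end (rotate left by 2), then swap the first and last characters.
Working it through for "rzmtbykplool": intermediate "mtbykploolrz", final "ztbykploolrm".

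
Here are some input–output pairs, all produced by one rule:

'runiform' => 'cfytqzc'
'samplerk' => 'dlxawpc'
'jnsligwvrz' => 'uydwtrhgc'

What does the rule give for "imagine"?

In each case the input is transformed by: shift every letter 11 places forward in the alphabet (wrapping around), then delete the last character.
"imagine" → "txlrtyp" → "txlrty".

txlrty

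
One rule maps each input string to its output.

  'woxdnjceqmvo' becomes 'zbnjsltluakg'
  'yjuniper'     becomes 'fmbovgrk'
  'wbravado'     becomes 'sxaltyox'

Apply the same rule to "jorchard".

exoagloz

The rule is to swap the front and back halves of the string, then shift every letter 3 places backward in the alphabet (wrapping around).
Applying both steps to "jorchard": "hardjorc", then "exoagloz".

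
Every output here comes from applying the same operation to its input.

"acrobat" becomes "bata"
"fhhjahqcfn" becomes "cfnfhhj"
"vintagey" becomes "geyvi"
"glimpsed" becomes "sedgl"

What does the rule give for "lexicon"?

conl

The pattern: move the last 3 characters to the front (rotate right by 3), then delete the last 3 characters.
Starting from "lexicon": after the first operation, "conlexi"; after the second, "conl".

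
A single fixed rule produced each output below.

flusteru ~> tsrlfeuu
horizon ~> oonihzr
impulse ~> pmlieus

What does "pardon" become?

ondarp

In each case the input is transformed by: sort the characters into reverse alphabetical order, then move the first 2 characters to the end (rotate left by 2).
For "pardon", step one produces "rponda"; step two turns that into "ondarp".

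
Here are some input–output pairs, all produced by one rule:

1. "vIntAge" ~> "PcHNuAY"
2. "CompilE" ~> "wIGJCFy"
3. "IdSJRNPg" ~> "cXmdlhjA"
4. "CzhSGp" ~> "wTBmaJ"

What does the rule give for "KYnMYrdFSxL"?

Rule — flip the case of every letter, then shift every letter 6 places backward in the alphabet (wrapping around).
Starting from "KYnMYrdFSxL": after the first operation, "kyNmyRDfsXl"; after the second, "esHgsLXzmRf".
(Check on "IdSJRNPg": → "iDsjrnpG" → "cXmdlhjA" ✓)

esHgsLXzmRf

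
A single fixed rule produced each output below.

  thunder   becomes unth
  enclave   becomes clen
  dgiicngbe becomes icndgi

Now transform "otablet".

abot

The transformation: delete the last 3 characters, then swap the front and back halves of the string.
Working it through for "otablet": intermediate "otab", final "abot".
(Check on "thunder": → "thun" → "unth" ✓)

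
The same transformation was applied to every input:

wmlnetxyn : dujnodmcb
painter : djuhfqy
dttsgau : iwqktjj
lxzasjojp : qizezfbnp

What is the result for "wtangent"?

Rule — move the first 3 characters to the end (rotate left by 3), then shift every letter 10 places backward in the alphabet (wrapping around).
"wtangent" → "ngentwta" → "dwudjmjq".

dwudjmjq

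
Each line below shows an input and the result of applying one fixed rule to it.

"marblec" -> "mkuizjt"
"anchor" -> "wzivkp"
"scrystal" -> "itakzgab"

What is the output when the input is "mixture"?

zmuqfbc

Looking at the pairs, the operation is to move the last 2 characters to the front (rotate right by 2), then shift every letter 8 places forward in the alphabet (wrapping around).
Starting from "mixture": after the first operation, "remixtu"; after the second, "zmuqfbc".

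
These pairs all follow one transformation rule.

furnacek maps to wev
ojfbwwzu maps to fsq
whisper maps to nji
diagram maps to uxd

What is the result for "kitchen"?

bte

The pattern: keep one character in every 3, starting at position 1 (positions 1st, 4th, 7th, ...), then shift every letter 9 places backward in the alphabet (wrapping around).
For "kitchen", step one produces "kcn"; step two turns that into "bte".
(Check on "whisper": → "wsr" → "nji" ✓)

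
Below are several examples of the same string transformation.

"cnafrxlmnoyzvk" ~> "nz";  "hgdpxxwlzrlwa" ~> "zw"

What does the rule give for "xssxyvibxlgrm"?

xr

Each output is the input with this applied: keep one character in every 3, starting at position 3 (positions 3rd, 6th, 9th, ...), then keep only the last 2 characters.
"xssxyvibxlgrm" → "svxr" → "xr".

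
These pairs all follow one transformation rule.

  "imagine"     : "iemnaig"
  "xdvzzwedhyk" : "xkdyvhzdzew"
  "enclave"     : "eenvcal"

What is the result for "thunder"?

Looking at the pairs, the operation is to take characters alternately from the front and the back (1st, last, 2nd, 2nd-last, ...).
So "thunder" becomes "trheudn".

trheudn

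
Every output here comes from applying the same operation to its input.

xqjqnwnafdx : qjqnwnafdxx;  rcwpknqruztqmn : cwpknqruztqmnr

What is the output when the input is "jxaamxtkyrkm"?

xaamxtkyrkmj

Rule — move the first character to the end.
On "jxaamxtkyrkm" that produces "xaamxtkyrkmj".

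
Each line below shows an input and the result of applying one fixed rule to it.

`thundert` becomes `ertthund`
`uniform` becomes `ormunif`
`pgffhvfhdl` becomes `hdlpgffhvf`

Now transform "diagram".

ramdiag

Rule — move the last 3 characters to the front (rotate right by 3).
Applying that to "diagram" gives "ramdiag".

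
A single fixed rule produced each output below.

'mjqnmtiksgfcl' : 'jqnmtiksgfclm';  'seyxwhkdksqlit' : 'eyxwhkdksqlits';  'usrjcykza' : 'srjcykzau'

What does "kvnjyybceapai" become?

In each case the input is transformed by: move the first character to the end.
Doing the same to "kvnjyybceapai": "vnjyybceapaik".

vnjyybceapaik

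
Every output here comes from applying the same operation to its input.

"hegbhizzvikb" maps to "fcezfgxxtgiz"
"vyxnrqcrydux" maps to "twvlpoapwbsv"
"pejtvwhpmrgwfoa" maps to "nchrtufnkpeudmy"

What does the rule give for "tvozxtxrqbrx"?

Rule — shift every letter 2 places backward in the alphabet (wrapping around).
"tvozxtxrqbrx" → "rtmxvrvpozpv".

rtmxvrvpozpv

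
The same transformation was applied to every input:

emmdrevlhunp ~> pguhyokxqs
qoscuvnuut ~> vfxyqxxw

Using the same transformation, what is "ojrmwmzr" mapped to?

The transformation: delete the first 2 characters, then shift every letter 3 places forward in the alphabet (wrapping around).
For "ojrmwmzr", step one produces "rmwmzr"; step two turns that into "upzpcu".

upzpcu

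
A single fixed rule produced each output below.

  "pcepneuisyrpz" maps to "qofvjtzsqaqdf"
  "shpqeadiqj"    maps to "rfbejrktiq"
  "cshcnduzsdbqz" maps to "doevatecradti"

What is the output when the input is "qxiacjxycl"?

Looking at the pairs, the operation is to shift every letter 1 place forward in the alphabet (wrapping around), then move the first 3 characters to the end (rotate left by 3).
On "qxiacjxycl": the first step gives "ryjbdkyzdm", and the second then gives "bdkyzdmryj".

bdkyzdmryj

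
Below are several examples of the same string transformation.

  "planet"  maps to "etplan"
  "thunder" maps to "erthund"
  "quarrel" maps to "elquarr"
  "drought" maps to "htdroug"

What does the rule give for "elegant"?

The transformation: move the last 2 characters to the front (rotate right by 2).
For "elegant" the result is "ntelega".

ntelega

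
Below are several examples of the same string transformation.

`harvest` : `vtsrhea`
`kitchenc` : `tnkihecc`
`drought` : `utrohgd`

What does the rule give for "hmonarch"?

ronmhhca

What's happening: sort the characters into reverse alphabetical order.
On "hmonarch" that produces "ronmhhca".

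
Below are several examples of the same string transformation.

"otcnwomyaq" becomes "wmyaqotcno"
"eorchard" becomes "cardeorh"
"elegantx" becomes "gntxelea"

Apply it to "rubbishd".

bshdrubi

Each output is the input with this applied: swap the front and back halves of the string, then swap the first and last characters.
For "rubbishd", step one produces "ishdrubb"; step two turns that into "bshdrubi".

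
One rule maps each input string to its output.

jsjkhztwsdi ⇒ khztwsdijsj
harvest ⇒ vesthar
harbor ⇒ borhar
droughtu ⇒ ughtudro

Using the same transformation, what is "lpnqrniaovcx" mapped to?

In each case the input is transformed by: move the first 3 characters to the end (rotate left by 3).
Doing the same to "lpnqrniaovcx": "qrniaovcxlpn".

qrniaovcxlpn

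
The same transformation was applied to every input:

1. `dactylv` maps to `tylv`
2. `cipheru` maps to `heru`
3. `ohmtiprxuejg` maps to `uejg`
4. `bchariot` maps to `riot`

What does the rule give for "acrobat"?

Looking at the pairs, the operation is to keep only the last 4 characters.
Applying that to "acrobat" gives "obat".

obat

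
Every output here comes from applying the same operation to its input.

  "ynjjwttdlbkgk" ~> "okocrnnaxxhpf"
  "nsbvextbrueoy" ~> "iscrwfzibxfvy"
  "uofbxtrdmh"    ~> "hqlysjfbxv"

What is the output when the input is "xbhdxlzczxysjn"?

Looking at the pairs, the operation is to shift every letter 4 places forward in the alphabet (wrapping around), then move the last 3 characters to the front (rotate right by 3).
Starting from "xbhdxlzczxysjn": after the first operation, "bflhbpdgdbcwnr"; after the second, "wnrbflhbpdgdbc".

wnrbflhbpdgdbc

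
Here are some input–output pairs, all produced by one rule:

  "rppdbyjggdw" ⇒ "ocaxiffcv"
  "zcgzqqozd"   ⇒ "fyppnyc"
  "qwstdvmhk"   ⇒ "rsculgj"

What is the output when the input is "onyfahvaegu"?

xezguzdft

The transformation: delete the first 2 characters, then shift every letter 1 place backward in the alphabet (wrapping around).
Doing the same to "onyfahvaegu": "xezguzdft".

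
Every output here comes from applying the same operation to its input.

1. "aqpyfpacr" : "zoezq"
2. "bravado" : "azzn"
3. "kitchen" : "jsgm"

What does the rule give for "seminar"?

rlmq

The transformation: shift every letter 1 place backward in the alphabet (wrapping around), then keep every other character starting from the first (positions 1st, 3rd, 5th, ...).
For "seminar", step one produces "rdlhmzq"; step two turns that into "rlmq".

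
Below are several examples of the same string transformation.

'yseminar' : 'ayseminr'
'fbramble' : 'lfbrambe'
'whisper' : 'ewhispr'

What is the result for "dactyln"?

The transformation: move the last character to the front, then swap the first and last characters.
For "dactyln", step one produces "ndactyl"; step two turns that into "ldactyn".

ldactyn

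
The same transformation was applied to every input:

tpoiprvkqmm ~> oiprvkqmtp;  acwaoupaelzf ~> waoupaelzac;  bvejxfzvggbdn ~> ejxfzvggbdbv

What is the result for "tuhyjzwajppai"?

hyjzwajppatu

The transformation: delete the last character, then move the first 2 characters to the end (rotate left by 2).
Starting from "tuhyjzwajppai": after the first operation, "tuhyjzwajppa"; after the second, "hyjzwajppatu".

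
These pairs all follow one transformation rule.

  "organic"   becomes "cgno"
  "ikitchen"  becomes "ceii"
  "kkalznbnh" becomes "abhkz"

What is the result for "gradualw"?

aglu

Each output is the input with this applied: keep every other character starting from the first (positions 1st, 3rd, 5th, ...), then sort the characters into alphabetical order.
For "gradualw", step one produces "gaul"; step two turns that into "aglu".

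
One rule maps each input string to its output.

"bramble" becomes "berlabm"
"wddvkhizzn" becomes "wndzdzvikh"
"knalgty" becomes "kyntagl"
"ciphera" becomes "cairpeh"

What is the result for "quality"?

qyutail

What's happening: take characters alternately from the front and the back (1st, last, 2nd, 2nd-last, ...).
"quality" → "qyutail".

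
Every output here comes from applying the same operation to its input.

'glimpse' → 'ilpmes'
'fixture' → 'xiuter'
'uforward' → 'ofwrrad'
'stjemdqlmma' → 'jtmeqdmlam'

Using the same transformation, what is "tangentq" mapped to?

Rule — delete the first character, then swap each adjacent pair of characters (1↔2, 3↔4, ...).
For "tangentq", step one produces "angentq"; step two turns that into "naegtnq".
(Check on "stjemdqlmma": → "tjemdqlmma" → "jtmeqdmlam" ✓)

naegtnq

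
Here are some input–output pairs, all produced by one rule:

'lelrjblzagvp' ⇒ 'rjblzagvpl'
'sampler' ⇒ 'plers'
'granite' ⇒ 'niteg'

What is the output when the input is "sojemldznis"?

emldzniss

In each case the input is transformed by: move the first 3 characters to the end (rotate left by 3), then delete the last 2 characters.
For "sojemldznis", step one produces "emldznissoj"; step two turns that into "emldzniss".
(Check on "lelrjblzagvp": → "rjblzagvplel" → "rjblzagvpl" ✓)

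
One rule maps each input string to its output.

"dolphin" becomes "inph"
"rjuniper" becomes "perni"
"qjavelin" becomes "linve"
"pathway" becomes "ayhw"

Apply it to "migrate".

What's happening: delete the first 3 characters, then move the first 2 characters to the end (rotate left by 2).
On "migrate": the first step gives "rate", and the second then gives "tera".

tera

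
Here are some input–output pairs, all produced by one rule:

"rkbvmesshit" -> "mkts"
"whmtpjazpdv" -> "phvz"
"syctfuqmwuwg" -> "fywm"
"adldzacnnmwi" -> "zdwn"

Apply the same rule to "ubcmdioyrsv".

dbvy

The pattern: keep one character in every 3, starting at position 2 (positions 2nd, 5th, 8th, ...), then swap each adjacent pair of characters (1↔2, 3↔4, ...).
For "ubcmdioyrsv", step one produces "bdyv"; step two turns that into "dbvy".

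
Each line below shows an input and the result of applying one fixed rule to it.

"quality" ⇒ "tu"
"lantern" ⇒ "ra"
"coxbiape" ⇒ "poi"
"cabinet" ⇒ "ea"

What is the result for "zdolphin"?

The rule is to move the last 3 characters to the front (rotate right by 3), then keep one character in every 3, starting at position 2 (positions 2nd, 5th, 8th, ...).
"zdolphin" → "hinzdolp" → "idp".

idp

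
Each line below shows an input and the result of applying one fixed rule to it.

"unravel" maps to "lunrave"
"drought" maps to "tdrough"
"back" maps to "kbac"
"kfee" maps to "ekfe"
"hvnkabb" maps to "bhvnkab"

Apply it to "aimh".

haim

Rule — move the last character to the front.
Applying that to "aimh" gives "haim".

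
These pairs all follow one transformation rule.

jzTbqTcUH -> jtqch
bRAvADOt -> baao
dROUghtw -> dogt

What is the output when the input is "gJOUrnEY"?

In each case the input is transformed by: keep every other character starting from the first (positions 1st, 3rd, 5th, ...), then convert every letter to lowercase.
"gJOUrnEY" → "gOrE" → "gore".

gore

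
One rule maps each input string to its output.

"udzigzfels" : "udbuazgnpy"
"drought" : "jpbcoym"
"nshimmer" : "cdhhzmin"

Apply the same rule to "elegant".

Each output is the input with this applied: shift every letter 5 places backward in the alphabet (wrapping around), then move the first 2 characters to the end (rotate left by 2).
Starting from "elegant": after the first operation, "zgzbvio"; after the second, "zbviozg".

zbviozg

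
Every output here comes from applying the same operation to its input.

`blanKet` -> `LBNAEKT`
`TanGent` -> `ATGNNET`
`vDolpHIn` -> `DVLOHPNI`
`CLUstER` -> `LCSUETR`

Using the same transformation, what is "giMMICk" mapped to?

In each case the input is transformed by: swap each adjacent pair of characters (1↔2, 3↔4, ...), then convert every letter to uppercase.
For "giMMICk", step one produces "igMMCIk"; step two turns that into "IGMMCIK".

IGMMCIK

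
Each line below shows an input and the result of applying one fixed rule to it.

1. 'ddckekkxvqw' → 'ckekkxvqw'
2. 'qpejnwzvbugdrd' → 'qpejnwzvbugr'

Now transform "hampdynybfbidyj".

hampynybfbiyj

The transformation: remove every "d".
So "hampdynybfbidyj" becomes "hampynybfbiyj".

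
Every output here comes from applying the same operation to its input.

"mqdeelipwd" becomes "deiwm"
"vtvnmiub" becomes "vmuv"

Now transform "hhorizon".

Rule — move the first 2 characters to the end (rotate left by 2), then keep every other character starting from the first (positions 1st, 3rd, 5th, ...).
For "hhorizon", step one produces "orizonhh"; step two turns that into "oioh".
(Check on "vtvnmiub": → "vnmiubvt" → "vmuv" ✓)

oioh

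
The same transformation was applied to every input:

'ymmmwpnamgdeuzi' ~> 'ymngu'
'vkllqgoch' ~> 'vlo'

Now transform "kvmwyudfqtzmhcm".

The transformation: keep one character in every 3, starting at position 1 (positions 1st, 4th, 7th, ...).
Doing the same to "kvmwyudfqtzmhcm": "kwdth".

kwdth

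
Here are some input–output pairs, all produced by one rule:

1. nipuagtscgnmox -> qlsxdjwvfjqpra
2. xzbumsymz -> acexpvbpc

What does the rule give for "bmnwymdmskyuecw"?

epqzbpgpvnbxhfz

Each output is the input with this applied: shift every letter 3 places forward in the alphabet (wrapping around).
Doing the same to "bmnwymdmskyuecw": "epqzbpgpvnbxhfz".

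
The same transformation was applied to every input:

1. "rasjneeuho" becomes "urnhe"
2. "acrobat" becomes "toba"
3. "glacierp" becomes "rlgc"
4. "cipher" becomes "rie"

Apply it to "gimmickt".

tmig

The rule is to sort the characters into reverse alphabetical order, then keep every other character starting from the first (positions 1st, 3rd, 5th, ...).
Applying both steps to "gimmickt": "tmmkiigc", then "tmig".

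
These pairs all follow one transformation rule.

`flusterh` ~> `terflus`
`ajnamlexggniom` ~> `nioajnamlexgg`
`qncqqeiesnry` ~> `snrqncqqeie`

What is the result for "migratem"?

The pattern: delete the last character, then move the last 3 characters to the front (rotate right by 3).
Working it through for "migratem": intermediate "migrate", final "atemigr".
(Check on "qncqqeiesnry": → "qncqqeiesnr" → "snrqncqqeie" ✓)

atemigr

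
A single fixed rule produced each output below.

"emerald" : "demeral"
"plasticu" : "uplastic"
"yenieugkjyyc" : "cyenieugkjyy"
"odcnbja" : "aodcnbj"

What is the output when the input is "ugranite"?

eugranit

What's happening: move the last character to the front.
Applying that to "ugranite" gives "eugranit".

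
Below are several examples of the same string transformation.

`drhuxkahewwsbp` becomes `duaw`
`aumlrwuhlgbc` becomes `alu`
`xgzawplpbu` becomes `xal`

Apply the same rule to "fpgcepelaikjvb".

fcei

Rule — delete the last 3 characters, then keep one character in every 3, starting at position 1 (positions 1st, 4th, 7th, ...).
Applying both steps to "fpgcepelaikjvb": "fpgcepelaik", then "fcei".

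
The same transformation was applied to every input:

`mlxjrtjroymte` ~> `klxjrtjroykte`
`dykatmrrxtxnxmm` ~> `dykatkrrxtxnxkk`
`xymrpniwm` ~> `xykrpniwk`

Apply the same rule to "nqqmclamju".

nqqkclakju

In each case the input is transformed by: replace every "m" with "k".
On "nqqmclamju" that produces "nqqkclakju".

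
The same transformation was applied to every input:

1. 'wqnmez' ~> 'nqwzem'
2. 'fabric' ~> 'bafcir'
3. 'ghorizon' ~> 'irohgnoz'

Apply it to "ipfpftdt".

fpfpitdt

Each output is the input with this applied: reverse the string, then move the first 3 characters to the end (rotate left by 3).
"ipfpftdt" → "tdtfpfpi" → "fpfpitdt".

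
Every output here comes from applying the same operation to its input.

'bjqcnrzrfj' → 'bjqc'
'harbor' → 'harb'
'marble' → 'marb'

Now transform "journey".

In each case the input is transformed by: keep only the first 4 characters.
Doing the same to "journey": "jour".

jour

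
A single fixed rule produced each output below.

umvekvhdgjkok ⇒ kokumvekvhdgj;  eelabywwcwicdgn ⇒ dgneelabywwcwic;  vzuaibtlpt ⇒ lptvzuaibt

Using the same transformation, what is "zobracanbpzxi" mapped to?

zxizobracanbp

The pattern: move the last 3 characters to the front (rotate right by 3).
"zobracanbpzxi" → "zxizobracanbp".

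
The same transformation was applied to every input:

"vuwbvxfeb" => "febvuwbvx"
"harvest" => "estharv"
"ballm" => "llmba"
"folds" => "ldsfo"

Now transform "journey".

neyjour

The rule is to move the last 3 characters to the front (rotate right by 3).
On "journey" that produces "neyjour".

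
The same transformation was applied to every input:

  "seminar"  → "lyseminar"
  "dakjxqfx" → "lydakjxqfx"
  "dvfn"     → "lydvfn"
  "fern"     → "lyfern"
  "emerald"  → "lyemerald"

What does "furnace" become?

Looking at the pairs, the operation is to prepend "ly".
So "furnace" becomes "lyfurnace".

lyfurnace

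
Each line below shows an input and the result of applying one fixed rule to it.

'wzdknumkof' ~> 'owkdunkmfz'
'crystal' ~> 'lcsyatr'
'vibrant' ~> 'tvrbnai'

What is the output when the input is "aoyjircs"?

cajyriso

Rule — swap each adjacent pair of characters (1↔2, 3↔4, ...), then swap the first and last characters.
Applying both steps to "aoyjircs": "oajyrisc", then "cajyriso".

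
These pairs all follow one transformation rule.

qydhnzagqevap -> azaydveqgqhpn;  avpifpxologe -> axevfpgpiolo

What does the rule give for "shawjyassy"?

ayayhwjsss

What's happening: sort the characters into alphabetical order, then take characters alternately from the front and the back (1st, last, 2nd, 2nd-last, ...).
Working it through for "shawjyassy": intermediate "aahjssswyy", final "ayayhwjsss".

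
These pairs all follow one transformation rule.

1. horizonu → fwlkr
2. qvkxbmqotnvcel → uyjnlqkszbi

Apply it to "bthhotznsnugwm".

Each output is the input with this applied: delete the first 3 characters, then shift every letter 3 places backward in the alphabet (wrapping around).
Applying both steps to "bthhotznsnugwm": "hotznsnugwm", then "elqwkpkrdtj".

elqwkpkrdtj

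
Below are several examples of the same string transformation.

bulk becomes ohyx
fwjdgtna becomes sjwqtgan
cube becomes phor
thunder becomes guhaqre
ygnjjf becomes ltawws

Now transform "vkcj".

The pattern: shift every letter 13 places forward in the alphabet (wrapping around) — i.e. ROT13.
On "vkcj" that produces "ixpw".

ixpw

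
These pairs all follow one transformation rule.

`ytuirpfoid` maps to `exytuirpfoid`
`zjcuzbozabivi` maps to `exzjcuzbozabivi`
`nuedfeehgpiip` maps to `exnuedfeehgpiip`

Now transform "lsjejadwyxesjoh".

exlsjejadwyxesjoh

Each output is the input with this applied: prepend "ex".
On "lsjejadwyxesjoh" that produces "exlsjejadwyxesjoh".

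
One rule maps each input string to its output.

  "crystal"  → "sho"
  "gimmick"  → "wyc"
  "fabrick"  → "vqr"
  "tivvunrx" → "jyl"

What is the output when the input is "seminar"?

iuc

In each case the input is transformed by: shift every letter 10 places backward in the alphabet (wrapping around), then keep only the first 3 characters.
Starting from "seminar": after the first operation, "iucydqh"; after the second, "iuc".
(Check on "fabrick": → "vqrhysa" → "vqr" ✓)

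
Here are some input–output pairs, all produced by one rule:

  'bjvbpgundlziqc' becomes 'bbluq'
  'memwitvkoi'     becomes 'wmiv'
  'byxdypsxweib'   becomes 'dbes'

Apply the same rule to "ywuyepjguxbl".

The rule is to keep one character in every 3, starting at position 1 (positions 1st, 4th, 7th, ...), then swap each adjacent pair of characters (1↔2, 3↔4, ...).
For "ywuyepjguxbl" the result is "yyxj".
(Check on "memwitvkoi": → "mwvi" → "wmiv" ✓)

yyxj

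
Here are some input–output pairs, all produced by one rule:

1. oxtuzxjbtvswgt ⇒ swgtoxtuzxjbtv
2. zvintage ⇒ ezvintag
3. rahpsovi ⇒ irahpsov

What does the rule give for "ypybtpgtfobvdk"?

Rule — move the first 3 characters to the end (rotate left by 3), then swap the front and back halves of the string.
On "ypybtpgtfobvdk" that produces "bvdkypybtpgtfo".
(Check on "zvintage": → "ntagezvi" → "ezvintag" ✓)

bvdkypybtpgtfo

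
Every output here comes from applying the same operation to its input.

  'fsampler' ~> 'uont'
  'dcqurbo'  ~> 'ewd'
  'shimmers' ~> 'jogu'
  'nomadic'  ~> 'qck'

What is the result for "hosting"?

qvp

The transformation: shift every letter 2 places forward in the alphabet (wrapping around), then keep every other character starting from the second (positions 2nd, 4th, 6th, ...).
On "hosting": the first step gives "jquvkpi", and the second then gives "qvp".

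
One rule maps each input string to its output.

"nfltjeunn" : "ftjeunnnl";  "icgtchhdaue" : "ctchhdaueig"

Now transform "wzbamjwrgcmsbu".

The rule is to move the first 2 characters to the end (rotate left by 2), then swap the first and last characters.
On "wzbamjwrgcmsbu": the first step gives "bamjwrgcmsbuwz", and the second then gives "zamjwrgcmsbuwb".

zamjwrgcmsbuwb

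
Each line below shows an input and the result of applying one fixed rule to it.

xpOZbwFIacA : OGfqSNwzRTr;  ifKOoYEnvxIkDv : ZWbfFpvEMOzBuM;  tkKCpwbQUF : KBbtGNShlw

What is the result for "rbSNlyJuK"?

In each case the input is transformed by: shift every letter 9 places backward in the alphabet (wrapping around), then flip the case of every letter.
For "rbSNlyJuK", step one produces "isJEcpAlB"; step two turns that into "ISjeCPaLb".

ISjeCPaLb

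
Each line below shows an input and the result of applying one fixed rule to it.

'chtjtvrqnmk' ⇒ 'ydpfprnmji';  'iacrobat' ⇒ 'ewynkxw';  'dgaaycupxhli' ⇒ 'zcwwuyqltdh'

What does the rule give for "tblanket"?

pxhwjga

The rule is to delete the last character, then shift every letter 4 places backward in the alphabet (wrapping around).
"tblanket" → "tblanke" → "pxhwjga".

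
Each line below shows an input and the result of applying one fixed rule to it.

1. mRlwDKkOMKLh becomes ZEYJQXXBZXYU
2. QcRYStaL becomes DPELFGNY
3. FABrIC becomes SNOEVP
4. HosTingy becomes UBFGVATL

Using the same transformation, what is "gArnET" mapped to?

TNEARG

What's happening: shift every letter 13 places forward in the alphabet (wrapping around) — i.e. ROT13, then convert every letter to uppercase.
For "gArnET", step one produces "tNeaRG"; step two turns that into "TNEARG".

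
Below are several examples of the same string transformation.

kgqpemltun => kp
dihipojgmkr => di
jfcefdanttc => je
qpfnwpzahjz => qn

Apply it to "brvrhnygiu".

In each case the input is transformed by: keep one character in every 3, starting at position 1 (positions 1st, 4th, 7th, ...), then delete the last 2 characters.
Applying both steps to "brvrhnygiu": "bryu", then "br".

br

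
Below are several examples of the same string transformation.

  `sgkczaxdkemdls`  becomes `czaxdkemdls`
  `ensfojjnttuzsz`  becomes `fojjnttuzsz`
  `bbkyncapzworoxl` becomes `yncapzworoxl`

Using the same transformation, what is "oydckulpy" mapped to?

ckulpy

Looking at the pairs, the operation is to delete the first 3 characters.
Doing the same to "oydckulpy": "ckulpy".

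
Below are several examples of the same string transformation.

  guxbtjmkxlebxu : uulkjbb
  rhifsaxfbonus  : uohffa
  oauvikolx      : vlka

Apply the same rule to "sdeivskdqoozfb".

The rule is to keep every other character starting from the second (positions 2nd, 4th, 6th, ...), then sort the characters into reverse alphabetical order.
Applying both steps to "sdeivskdqoozfb": "disdozb", then "zsoiddb".

zsoiddb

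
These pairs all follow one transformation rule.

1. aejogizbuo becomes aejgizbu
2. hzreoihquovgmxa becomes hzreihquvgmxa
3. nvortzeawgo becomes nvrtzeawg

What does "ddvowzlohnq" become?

ddvwzlhnq

Looking at the pairs, the operation is to remove every "o".
So "ddvowzlohnq" becomes "ddvwzlhnq".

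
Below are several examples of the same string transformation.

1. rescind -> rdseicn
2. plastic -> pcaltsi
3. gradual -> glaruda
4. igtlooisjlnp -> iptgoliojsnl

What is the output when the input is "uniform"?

The pattern: move the last character to the front, then swap each adjacent pair of characters (1↔2, 3↔4, ...).
"uniform" → "munifor" → "uminofr".

uminofr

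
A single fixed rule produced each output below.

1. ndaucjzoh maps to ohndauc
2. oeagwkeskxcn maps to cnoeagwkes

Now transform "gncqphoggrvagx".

Each output is the input with this applied: move the last 2 characters to the front (rotate right by 2), then delete the last 2 characters.
For "gncqphoggrvagx", step one produces "gxgncqphoggrva"; step two turns that into "gxgncqphoggr".

gxgncqphoggr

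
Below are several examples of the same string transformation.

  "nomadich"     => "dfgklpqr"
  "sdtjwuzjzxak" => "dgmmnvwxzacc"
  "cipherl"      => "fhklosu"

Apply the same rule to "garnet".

dhjquw

What's happening: sort the characters into alphabetical order, then shift every letter 3 places forward in the alphabet (wrapping around).
For "garnet", step one produces "aegnrt"; step two turns that into "dhjquw".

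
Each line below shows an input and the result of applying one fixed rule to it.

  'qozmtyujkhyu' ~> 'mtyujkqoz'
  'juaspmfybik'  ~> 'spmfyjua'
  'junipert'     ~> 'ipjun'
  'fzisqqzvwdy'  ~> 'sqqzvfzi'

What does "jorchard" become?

chjor

Each output is the input with this applied: delete the last 3 characters, then move the first 3 characters to the end (rotate left by 3).
On "jorchard": the first step gives "jorch", and the second then gives "chjor".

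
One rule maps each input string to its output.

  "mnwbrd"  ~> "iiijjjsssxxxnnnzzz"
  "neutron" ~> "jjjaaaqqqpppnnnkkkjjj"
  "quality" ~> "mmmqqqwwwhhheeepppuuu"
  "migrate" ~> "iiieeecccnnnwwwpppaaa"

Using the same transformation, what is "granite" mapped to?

Rule — shift every letter 4 places backward in the alphabet (wrapping around), then repeat every character 3 times.
For "granite", step one produces "cnwjepa"; step two turns that into "cccnnnwwwjjjeeepppaaa".
(Check on "migrate": → "iecnwpa" → "iiieeecccnnnwwwpppaaa" ✓)

cccnnnwwwjjjeeepppaaa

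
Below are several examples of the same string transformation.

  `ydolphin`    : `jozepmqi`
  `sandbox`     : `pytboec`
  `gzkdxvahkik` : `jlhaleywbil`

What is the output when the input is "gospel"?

Each output is the input with this applied: shift every letter 1 place forward in the alphabet (wrapping around), then move the last 2 characters to the front (rotate right by 2).
Applying both steps to "gospel": "hptqfm", then "fmhptq".

fmhptq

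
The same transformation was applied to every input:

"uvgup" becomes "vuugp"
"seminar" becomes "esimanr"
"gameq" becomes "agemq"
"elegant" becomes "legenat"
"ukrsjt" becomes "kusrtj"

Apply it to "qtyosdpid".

Rule — swap each adjacent pair of characters (1↔2, 3↔4, ...).
"qtyosdpid" → "tqoydsipd".

tqoydsipd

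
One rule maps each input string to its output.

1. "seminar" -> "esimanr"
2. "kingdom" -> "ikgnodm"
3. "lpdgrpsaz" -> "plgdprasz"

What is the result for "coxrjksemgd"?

The transformation: swap each adjacent pair of characters (1↔2, 3↔4, ...).
Doing the same to "coxrjksemgd": "ocrxkjesgmd".

ocrxkjesgmd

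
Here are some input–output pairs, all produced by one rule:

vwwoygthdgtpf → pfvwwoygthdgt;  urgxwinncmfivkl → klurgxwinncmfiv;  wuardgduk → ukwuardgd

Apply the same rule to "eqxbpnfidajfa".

The rule is to move the last 2 characters to the front (rotate right by 2).
Applying that to "eqxbpnfidajfa" gives "faeqxbpnfidaj".

faeqxbpnfidaj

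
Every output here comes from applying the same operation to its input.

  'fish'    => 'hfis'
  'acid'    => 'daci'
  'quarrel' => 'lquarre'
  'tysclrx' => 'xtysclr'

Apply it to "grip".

In each case the input is transformed by: move the last character to the front.
Applying that to "grip" gives "pgri".

pgri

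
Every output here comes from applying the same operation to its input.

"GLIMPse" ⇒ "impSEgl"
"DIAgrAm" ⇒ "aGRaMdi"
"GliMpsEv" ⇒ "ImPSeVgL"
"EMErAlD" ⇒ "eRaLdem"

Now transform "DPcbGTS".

CBgtsdp

Each output is the input with this applied: flip the case of every letter, then move the first 2 characters to the end (rotate left by 2).
Applying that to "DPcbGTS" gives "CBgtsdp".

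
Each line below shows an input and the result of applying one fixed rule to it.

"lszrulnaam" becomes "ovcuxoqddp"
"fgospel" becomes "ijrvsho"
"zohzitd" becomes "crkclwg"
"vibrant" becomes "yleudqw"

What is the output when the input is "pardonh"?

Each output is the input with this applied: shift every letter 3 places forward in the alphabet (wrapping around).
So "pardonh" becomes "sdugrqk".

sdugrqk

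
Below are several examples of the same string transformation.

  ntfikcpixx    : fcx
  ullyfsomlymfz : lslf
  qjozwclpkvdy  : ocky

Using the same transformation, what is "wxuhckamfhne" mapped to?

What's happening: keep one character in every 3, starting at position 3 (positions 3rd, 6th, 9th, ...).
On "wxuhckamfhne" that produces "ukfe".

ukfe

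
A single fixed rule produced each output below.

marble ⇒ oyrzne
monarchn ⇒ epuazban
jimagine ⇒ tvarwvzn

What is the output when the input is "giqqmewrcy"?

rjepltvddz

The rule is to swap the front and back halves of the string, then shift every letter 13 places forward in the alphabet (wrapping around) — i.e. ROT13.
For "giqqmewrcy" the result is "rjepltvddz".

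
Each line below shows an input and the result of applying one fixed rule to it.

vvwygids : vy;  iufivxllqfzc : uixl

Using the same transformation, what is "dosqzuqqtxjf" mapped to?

The pattern: keep every other character starting from the second (positions 2nd, 4th, 6th, ...), then delete the last 2 characters.
So "dosqzuqqtxjf" becomes "oquq".

oquq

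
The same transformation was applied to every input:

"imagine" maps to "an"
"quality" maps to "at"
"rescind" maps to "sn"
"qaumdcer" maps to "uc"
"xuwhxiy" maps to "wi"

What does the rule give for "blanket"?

ae

Looking at the pairs, the operation is to keep one character in every 3, starting at position 3 (positions 3rd, 6th, 9th, ...).
For "blanket" the result is "ae".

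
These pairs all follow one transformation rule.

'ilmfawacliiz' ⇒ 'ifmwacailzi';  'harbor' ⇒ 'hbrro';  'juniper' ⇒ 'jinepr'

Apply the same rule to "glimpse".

gmispe

Looking at the pairs, the operation is to swap each adjacent pair of characters (1↔2, 3↔4, ...), then delete the first character.
On "glimpse": the first step gives "lgmispe", and the second then gives "gmispe".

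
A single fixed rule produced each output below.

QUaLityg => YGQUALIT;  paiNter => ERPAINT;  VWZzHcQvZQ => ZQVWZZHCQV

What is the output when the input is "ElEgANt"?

Looking at the pairs, the operation is to move the last 2 characters to the front (rotate right by 2), then convert every letter to uppercase.
Working it through for "ElEgANt": intermediate "NtElEgA", final "NTELEGA".

NTELEGA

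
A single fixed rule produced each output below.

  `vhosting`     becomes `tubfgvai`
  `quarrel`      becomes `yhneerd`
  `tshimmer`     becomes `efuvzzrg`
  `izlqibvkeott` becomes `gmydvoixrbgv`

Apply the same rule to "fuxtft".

ghkgss

Each output is the input with this applied: swap the first and last characters, then shift every letter 13 places forward in the alphabet (wrapping around) — i.e. ROT13.
Starting from "fuxtft": after the first operation, "tuxtff"; after the second, "ghkgss".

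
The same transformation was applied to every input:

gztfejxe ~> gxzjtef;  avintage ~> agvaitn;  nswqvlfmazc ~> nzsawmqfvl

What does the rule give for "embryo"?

eymrb

What's happening: delete the last character, then take characters alternately from the front and the back (1st, last, 2nd, 2nd-last, ...).
So "embryo" becomes "eymrb".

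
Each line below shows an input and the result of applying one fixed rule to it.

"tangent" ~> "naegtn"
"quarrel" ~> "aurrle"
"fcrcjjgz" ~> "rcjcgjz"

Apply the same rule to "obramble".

Rule — delete the first character, then swap each adjacent pair of characters (1↔2, 3↔4, ...).
Applying both steps to "obramble": "bramble", then "rbmalbe".

rbmalbe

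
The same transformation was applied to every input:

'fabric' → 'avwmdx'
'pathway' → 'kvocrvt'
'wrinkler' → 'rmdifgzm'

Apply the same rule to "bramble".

In each case the input is transformed by: shift every letter 5 places backward in the alphabet (wrapping around).
So "bramble" becomes "wmvhwgz".

wmvhwgz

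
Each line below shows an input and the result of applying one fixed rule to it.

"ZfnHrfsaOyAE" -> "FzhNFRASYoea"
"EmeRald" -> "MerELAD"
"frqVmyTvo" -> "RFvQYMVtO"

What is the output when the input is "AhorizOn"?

The transformation: flip the case of every letter, then swap each adjacent pair of characters (1↔2, 3↔4, ...).
Starting from "AhorizOn": after the first operation, "aHORIZoN"; after the second, "HaROZINo".

HaROZINo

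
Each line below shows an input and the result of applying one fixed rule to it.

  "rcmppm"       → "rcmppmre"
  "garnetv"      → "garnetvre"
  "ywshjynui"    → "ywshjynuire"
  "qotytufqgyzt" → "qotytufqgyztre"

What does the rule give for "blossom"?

blossomre

The pattern: append "re".
Doing the same to "blossom": "blossomre".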